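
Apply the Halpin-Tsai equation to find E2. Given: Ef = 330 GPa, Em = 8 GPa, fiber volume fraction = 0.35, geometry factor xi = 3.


eta = (Ef/Em - 1)/(Ef/Em + xi) = (41.25 - 1)/(41.25 + 3) = 0.9096
E2 = Em*(1+xi*eta*Vf)/(1-eta*Vf) = 22.95 GPa

22.95 GPa


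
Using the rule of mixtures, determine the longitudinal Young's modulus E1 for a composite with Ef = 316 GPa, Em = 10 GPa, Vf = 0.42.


E1 = Ef*Vf + Em*(1-Vf) = 316*0.42 + 10*0.58 = 138.52 GPa

138.52 GPa


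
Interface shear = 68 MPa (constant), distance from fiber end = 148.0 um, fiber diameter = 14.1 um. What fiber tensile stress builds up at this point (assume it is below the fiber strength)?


Force balance: sigma_f * (pi*d^2/4) = tau * (pi*d) * x  ->  sigma_f = 4 * tau * x / d
sigma_f = 4 * 68 * 148.0 / 14.1 = 2855.0 MPa

2855.0 MPa


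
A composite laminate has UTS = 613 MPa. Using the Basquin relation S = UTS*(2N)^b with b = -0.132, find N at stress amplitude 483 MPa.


N = 0.5 * (S/UTS)^(1/b) = 0.5 * (483/613)^(1/-0.132) = 3.0420 cycles

3.0420 cycles


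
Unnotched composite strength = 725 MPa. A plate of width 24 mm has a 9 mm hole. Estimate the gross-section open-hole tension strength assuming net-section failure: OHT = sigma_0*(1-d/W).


OHT = sigma_0*(1-d/W) = 725*(1-9/24) = 453.1 MPa

453.1 MPa


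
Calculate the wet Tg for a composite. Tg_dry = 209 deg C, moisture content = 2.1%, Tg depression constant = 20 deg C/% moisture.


Tg_wet = Tg_dry - k*moisture = 209 - 20*2.1 = 167.0 deg C

167.0 deg C


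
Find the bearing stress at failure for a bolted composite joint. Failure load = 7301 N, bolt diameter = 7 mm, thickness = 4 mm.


sigma_br = F/(d*h) = 7301/(7*4) = 260.8 MPa

260.8 MPa


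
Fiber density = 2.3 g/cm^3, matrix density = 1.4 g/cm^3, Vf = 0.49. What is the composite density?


rho_c = rho_f*Vf + rho_m*(1-Vf) = 2.3*0.49 + 1.4*0.51 = 1.841 g/cm^3

1.841 g/cm^3


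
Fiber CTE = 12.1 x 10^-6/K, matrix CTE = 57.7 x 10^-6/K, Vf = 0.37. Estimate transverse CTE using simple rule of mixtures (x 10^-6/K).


alpha_2 = alpha_f*Vf + alpha_m*(1-Vf) = 12.1*0.37 + 57.7*0.63 = 40.8 x 10^-6/K

40.8 x 10^-6/K


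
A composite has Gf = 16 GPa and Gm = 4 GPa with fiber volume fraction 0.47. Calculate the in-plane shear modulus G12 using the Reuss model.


1/G12 = Vf/Gf + (1-Vf)/Gm = 0.47/16 + 0.53/4
G12 = 6.18 GPa

6.18 GPa


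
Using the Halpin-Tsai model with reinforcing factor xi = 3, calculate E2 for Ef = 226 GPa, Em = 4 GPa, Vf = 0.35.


eta = (Ef/Em - 1)/(Ef/Em + xi) = (56.5 - 1)/(56.5 + 3) = 0.9328
E2 = Em*(1+xi*eta*Vf)/(1-eta*Vf) = 11.76 GPa

11.76 GPa


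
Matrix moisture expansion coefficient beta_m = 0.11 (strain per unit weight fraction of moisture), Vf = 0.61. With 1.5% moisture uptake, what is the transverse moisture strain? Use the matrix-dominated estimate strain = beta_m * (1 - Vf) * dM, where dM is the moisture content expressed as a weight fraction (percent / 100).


dM = 1.5/100 = 0.015
strain = beta_m * (1-Vf) * dM = 0.11 * 0.39 * 0.015 = 0.0006435

0.0006435


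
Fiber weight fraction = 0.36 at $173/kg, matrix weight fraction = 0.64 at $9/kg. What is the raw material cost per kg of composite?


Cost = cost_f*Wf + cost_m*Wm = 173*0.36 + 9*0.64 = $68.04/kg

$68.04/kg


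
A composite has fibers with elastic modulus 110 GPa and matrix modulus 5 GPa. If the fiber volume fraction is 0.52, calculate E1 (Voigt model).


E1 = Ef*Vf + Em*(1-Vf) = 110*0.52 + 5*0.48 = 59.6 GPa

59.6 GPa


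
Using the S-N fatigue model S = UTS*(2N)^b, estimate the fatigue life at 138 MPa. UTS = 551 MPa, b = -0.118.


N = 0.5 * (S/UTS)^(1/b) = 0.5 * (138/551)^(1/-0.118) = 62301.6819 cycles

62301.6819 cycles


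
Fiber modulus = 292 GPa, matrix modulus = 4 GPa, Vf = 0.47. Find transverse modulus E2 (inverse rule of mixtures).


1/E2 = Vf/Ef + (1-Vf)/Em = 0.47/292 + 0.53/4
E2 = 7.46 GPa

7.46 GPa


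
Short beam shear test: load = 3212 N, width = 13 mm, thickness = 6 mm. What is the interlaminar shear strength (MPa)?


ILSS = 3F/(4bh) = 3*3212/(4*13*6) = 30.88 MPa

30.88 MPa


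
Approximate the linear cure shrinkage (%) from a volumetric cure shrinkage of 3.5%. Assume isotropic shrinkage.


Linear shrinkage ≈ vol_shrink/3 = 3.5/3 = 1.167%

1.167%


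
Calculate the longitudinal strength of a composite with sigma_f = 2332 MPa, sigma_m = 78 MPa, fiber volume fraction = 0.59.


sigma_1 = sigma_f*Vf + sigma_m*(1-Vf) = 2332*0.59 + 78*0.41 = 1407.9 MPa

1407.9 MPa


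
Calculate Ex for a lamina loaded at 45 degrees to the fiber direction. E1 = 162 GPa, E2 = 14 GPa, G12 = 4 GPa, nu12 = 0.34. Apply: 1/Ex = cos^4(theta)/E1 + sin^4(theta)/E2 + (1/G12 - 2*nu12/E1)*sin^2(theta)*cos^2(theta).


cos^4(45) = 0.25, sin^4(45) = 0.25, sin^2(45)*cos^2(45) = 0.25
1/G12 - 2*nu12/E1 = 1/4 - 2*0.34/162 = 0.245802 GPa^-1
1/Ex = 0.25/162 + 0.25/14 + 0.245802*0.25 = 0.080851 GPa^-1
Ex = 12.37 GPa

12.37 GPa


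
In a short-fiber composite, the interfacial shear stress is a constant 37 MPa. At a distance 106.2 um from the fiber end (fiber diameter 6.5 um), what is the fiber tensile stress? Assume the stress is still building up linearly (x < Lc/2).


Force balance: sigma_f * (pi*d^2/4) = tau * (pi*d) * x  ->  sigma_f = 4 * tau * x / d
sigma_f = 4 * 37 * 106.2 / 6.5 = 2418.1 MPa

2418.1 MPa


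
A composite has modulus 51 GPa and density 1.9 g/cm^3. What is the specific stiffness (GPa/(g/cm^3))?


Specific stiffness = E/rho = 51/1.9 = 26.8 GPa/(g/cm^3)

26.8 GPa/(g/cm^3)


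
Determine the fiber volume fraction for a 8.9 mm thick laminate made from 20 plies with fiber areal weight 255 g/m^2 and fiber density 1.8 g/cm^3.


Vf = n * FAW / (rho_f * h * 1000) = 20 * 255 / (1.8 * 8.9 * 1000) = 0.3184

0.3184


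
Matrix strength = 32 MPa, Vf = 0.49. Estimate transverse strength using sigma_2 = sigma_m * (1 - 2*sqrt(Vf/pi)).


factor = 1 - 2*sqrt(0.49/pi) = 0.2101
sigma_2 = 32 * 0.2101 = 6.72 MPa

6.72 MPa


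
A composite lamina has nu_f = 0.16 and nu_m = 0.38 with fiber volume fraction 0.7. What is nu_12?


nu_12 = nu_f*Vf + nu_m*(1-Vf) = 0.16*0.7 + 0.38*0.3 = 0.226

0.226


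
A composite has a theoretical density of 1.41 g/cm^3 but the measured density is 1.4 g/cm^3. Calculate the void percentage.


Void% = (rho_theo - rho_actual)/rho_theo * 100 = (1.41 - 1.4)/1.41 * 100 = 0.71%

0.71%


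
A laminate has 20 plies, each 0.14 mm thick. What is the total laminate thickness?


h = n * t_ply = 20 * 0.14 = 2.8 mm

2.8 mm


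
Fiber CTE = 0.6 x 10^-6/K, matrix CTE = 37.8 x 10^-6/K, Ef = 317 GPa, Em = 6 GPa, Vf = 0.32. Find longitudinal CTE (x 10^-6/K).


E1 = Ef*Vf + Em*(1-Vf) = 105.52
alpha_1 = (alpha_f*Ef*Vf + alpha_m*Em*(1-Vf))/E1 = 2.04 x 10^-6/K

2.04 x 10^-6/K


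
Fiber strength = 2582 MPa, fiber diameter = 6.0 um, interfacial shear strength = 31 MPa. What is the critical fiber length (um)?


Lc = sigma_f * d / (2 * tau_i) = 2582 * 6.0 / (2 * 31) = 249.9 um

249.9 um


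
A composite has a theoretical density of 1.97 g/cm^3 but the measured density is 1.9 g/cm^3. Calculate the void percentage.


Void% = (rho_theo - rho_actual)/rho_theo * 100 = (1.97 - 1.9)/1.97 * 100 = 3.55%

3.55%


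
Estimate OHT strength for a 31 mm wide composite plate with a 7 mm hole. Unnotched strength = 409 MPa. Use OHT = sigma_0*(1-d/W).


OHT = sigma_0*(1-d/W) = 409*(1-7/31) = 316.6 MPa

316.6 MPa


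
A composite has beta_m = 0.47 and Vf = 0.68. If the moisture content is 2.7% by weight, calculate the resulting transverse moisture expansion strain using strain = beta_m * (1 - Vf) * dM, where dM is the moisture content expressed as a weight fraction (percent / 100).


dM = 2.7/100 = 0.027
strain = beta_m * (1-Vf) * dM = 0.47 * 0.32 * 0.027 = 0.0040608

0.0040608


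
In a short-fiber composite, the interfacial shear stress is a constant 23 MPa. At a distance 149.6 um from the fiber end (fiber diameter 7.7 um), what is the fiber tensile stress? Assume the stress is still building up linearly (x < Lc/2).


Force balance: sigma_f * (pi*d^2/4) = tau * (pi*d) * x  ->  sigma_f = 4 * tau * x / d
sigma_f = 4 * 23 * 149.6 / 7.7 = 1787.4 MPa

1787.4 MPa


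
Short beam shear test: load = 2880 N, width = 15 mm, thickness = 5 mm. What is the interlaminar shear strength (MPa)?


ILSS = 3F/(4bh) = 3*2880/(4*15*5) = 28.8 MPa

28.8 MPa


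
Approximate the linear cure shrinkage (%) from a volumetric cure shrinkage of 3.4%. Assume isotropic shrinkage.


Linear shrinkage ≈ vol_shrink/3 = 3.4/3 = 1.133%

1.133%


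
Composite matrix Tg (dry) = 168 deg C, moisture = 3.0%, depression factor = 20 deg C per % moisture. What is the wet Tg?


Tg_wet = Tg_dry - k*moisture = 168 - 20*3.0 = 108.0 deg C

108.0 deg C


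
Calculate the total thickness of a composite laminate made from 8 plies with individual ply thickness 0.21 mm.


h = n * t_ply = 8 * 0.21 = 1.68 mm

1.68 mm


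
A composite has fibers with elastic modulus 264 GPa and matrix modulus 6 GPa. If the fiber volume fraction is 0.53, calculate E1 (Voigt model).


E1 = Ef*Vf + Em*(1-Vf) = 264*0.53 + 6*0.47 = 142.74 GPa

142.74 GPa


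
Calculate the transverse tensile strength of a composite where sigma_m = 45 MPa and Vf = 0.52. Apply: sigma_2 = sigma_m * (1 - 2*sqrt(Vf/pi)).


factor = 1 - 2*sqrt(0.52/pi) = 0.1863
sigma_2 = 45 * 0.1863 = 8.38 MPa

8.38 MPa


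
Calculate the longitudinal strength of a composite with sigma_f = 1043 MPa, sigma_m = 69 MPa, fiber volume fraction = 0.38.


sigma_1 = sigma_f*Vf + sigma_m*(1-Vf) = 1043*0.38 + 69*0.62 = 439.1 MPa

439.1 MPa


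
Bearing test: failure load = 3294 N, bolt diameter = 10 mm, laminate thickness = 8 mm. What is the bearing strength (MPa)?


sigma_br = F/(d*h) = 3294/(10*8) = 41.2 MPa

41.2 MPa


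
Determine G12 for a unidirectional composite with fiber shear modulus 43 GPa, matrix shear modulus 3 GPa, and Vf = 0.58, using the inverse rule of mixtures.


1/G12 = Vf/Gf + (1-Vf)/Gm = 0.58/43 + 0.42/3
G12 = 6.52 GPa

6.52 GPa


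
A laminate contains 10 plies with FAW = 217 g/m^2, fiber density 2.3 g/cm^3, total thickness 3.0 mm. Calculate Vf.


Vf = n * FAW / (rho_f * h * 1000) = 10 * 217 / (2.3 * 3.0 * 1000) = 0.3145

0.3145


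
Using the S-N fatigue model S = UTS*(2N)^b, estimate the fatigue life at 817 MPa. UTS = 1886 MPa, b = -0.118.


N = 0.5 * (S/UTS)^(1/b) = 0.5 * (817/1886)^(1/-0.118) = 599.7219 cycles

599.7219 cycles


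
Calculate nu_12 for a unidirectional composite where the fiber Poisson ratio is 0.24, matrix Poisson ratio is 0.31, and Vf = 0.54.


nu_12 = nu_f*Vf + nu_m*(1-Vf) = 0.24*0.54 + 0.31*0.46 = 0.2722

0.2722


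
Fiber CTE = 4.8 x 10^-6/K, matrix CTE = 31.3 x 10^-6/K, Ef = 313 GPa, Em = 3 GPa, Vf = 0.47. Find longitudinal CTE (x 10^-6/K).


E1 = Ef*Vf + Em*(1-Vf) = 148.7
alpha_1 = (alpha_f*Ef*Vf + alpha_m*Em*(1-Vf))/E1 = 5.08 x 10^-6/K

5.08 x 10^-6/K


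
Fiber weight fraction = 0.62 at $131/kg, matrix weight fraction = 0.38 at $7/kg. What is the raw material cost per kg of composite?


Cost = cost_f*Wf + cost_m*Wm = 131*0.62 + 7*0.38 = $83.88/kg

$83.88/kg


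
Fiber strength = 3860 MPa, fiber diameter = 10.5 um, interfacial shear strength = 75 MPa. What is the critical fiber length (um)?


Lc = sigma_f * d / (2 * tau_i) = 3860 * 10.5 / (2 * 75) = 270.2 um

270.2 um


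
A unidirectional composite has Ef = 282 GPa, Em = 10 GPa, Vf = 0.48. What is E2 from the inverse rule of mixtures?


1/E2 = Vf/Ef + (1-Vf)/Em = 0.48/282 + 0.52/10
E2 = 18.62 GPa

18.62 GPa


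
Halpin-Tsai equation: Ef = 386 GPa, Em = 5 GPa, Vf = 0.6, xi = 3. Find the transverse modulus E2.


eta = (Ef/Em - 1)/(Ef/Em + xi) = (77.2 - 1)/(77.2 + 3) = 0.9501
E2 = Em*(1+xi*eta*Vf)/(1-eta*Vf) = 31.52 GPa

31.52 GPa


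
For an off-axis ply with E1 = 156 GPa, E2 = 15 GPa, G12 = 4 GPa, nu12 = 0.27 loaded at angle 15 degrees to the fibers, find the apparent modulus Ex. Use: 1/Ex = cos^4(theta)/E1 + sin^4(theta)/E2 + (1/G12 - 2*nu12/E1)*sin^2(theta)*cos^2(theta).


cos^4(15) = 0.870513, sin^4(15) = 0.004487, sin^2(15)*cos^2(15) = 0.0625
1/G12 - 2*nu12/E1 = 1/4 - 2*0.27/156 = 0.246538 GPa^-1
1/Ex = 0.870513/156 + 0.004487/15 + 0.246538*0.0625 = 0.021288 GPa^-1
Ex = 46.97 GPa

46.97 GPa


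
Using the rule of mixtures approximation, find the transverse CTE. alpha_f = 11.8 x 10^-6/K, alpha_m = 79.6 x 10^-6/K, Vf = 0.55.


alpha_2 = alpha_f*Vf + alpha_m*(1-Vf) = 11.8*0.55 + 79.6*0.45 = 42.3 x 10^-6/K

42.3 x 10^-6/K


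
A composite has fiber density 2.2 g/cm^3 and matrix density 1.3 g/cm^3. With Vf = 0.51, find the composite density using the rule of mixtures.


rho_c = rho_f*Vf + rho_m*(1-Vf) = 2.2*0.51 + 1.3*0.49 = 1.759 g/cm^3

1.759 g/cm^3


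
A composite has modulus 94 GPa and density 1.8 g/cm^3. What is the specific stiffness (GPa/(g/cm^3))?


Specific stiffness = E/rho = 94/1.8 = 52.2 GPa/(g/cm^3)

52.2 GPa/(g/cm^3)


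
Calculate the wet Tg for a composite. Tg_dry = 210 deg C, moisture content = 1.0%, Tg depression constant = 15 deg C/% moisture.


Tg_wet = Tg_dry - k*moisture = 210 - 15*1.0 = 195.0 deg C

195.0 deg C


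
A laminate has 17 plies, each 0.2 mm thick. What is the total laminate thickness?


h = n * t_ply = 17 * 0.2 = 3.4 mm

3.4 mm


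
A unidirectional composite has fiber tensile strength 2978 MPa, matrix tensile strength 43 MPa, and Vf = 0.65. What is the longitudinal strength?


sigma_1 = sigma_f*Vf + sigma_m*(1-Vf) = 2978*0.65 + 43*0.35 = 1950.8 MPa

1950.8 MPa


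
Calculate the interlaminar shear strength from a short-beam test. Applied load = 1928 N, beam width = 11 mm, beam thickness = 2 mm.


ILSS = 3F/(4bh) = 3*1928/(4*11*2) = 65.73 MPa

65.73 MPa


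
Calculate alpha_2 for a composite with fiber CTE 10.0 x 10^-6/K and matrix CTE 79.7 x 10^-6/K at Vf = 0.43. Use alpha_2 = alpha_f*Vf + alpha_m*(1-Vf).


alpha_2 = alpha_f*Vf + alpha_m*(1-Vf) = 10.0*0.43 + 79.7*0.57 = 49.7 x 10^-6/K

49.7 x 10^-6/K


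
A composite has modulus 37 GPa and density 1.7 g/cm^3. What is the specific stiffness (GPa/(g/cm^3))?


Specific stiffness = E/rho = 37/1.7 = 21.8 GPa/(g/cm^3)

21.8 GPa/(g/cm^3)


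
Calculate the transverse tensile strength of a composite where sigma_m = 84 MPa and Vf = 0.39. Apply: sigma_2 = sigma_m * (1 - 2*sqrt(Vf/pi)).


factor = 1 - 2*sqrt(0.39/pi) = 0.2953
sigma_2 = 84 * 0.2953 = 24.81 MPa

24.81 MPa


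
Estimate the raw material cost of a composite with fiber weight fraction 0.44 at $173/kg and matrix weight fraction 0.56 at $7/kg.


Cost = cost_f*Wf + cost_m*Wm = 173*0.44 + 7*0.56 = $80.04/kg

$80.04/kg


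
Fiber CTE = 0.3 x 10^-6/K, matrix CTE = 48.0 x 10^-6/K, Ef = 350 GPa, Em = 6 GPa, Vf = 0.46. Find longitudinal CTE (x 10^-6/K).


E1 = Ef*Vf + Em*(1-Vf) = 164.24
alpha_1 = (alpha_f*Ef*Vf + alpha_m*Em*(1-Vf))/E1 = 1.24 x 10^-6/K

1.24 x 10^-6/K


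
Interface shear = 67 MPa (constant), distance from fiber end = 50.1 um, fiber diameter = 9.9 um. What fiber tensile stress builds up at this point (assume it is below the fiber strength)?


Force balance: sigma_f * (pi*d^2/4) = tau * (pi*d) * x  ->  sigma_f = 4 * tau * x / d
sigma_f = 4 * 67 * 50.1 / 9.9 = 1356.2 MPa

1356.2 MPa


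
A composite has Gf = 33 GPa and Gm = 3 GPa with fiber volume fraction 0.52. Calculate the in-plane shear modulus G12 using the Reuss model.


1/G12 = Vf/Gf + (1-Vf)/Gm = 0.52/33 + 0.48/3
G12 = 5.69 GPa

5.69 GPa


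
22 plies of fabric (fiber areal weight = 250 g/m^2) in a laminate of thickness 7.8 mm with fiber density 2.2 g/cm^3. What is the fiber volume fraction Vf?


Vf = n * FAW / (rho_f * h * 1000) = 22 * 250 / (2.2 * 7.8 * 1000) = 0.3205

0.3205


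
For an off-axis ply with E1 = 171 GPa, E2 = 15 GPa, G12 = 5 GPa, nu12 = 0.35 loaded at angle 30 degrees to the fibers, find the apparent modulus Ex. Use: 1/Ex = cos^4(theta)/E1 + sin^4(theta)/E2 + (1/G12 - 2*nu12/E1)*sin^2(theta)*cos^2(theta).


cos^4(30) = 0.5625, sin^4(30) = 0.0625, sin^2(30)*cos^2(30) = 0.1875
1/G12 - 2*nu12/E1 = 1/5 - 2*0.35/171 = 0.195906 GPa^-1
1/Ex = 0.5625/171 + 0.0625/15 + 0.195906*0.1875 = 0.0441886 GPa^-1
Ex = 22.63 GPa

22.63 GPa


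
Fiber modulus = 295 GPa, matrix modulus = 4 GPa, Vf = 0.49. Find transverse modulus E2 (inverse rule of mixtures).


1/E2 = Vf/Ef + (1-Vf)/Em = 0.49/295 + 0.51/4
E2 = 7.74 GPa

7.74 GPa


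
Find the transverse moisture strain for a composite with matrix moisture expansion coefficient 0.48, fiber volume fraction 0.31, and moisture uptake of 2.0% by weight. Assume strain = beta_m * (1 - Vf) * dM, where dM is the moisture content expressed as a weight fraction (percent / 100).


dM = 2.0/100 = 0.02
strain = beta_m * (1-Vf) * dM = 0.48 * 0.69 * 0.02 = 0.006624

0.006624


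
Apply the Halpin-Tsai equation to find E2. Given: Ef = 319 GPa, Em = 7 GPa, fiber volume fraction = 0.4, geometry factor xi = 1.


eta = (Ef/Em - 1)/(Ef/Em + xi) = (45.5714 - 1)/(45.5714 + 1) = 0.9571
E2 = Em*(1+xi*eta*Vf)/(1-eta*Vf) = 15.68 GPa

15.68 GPa


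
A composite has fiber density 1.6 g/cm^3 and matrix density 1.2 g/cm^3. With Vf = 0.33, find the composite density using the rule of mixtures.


rho_c = rho_f*Vf + rho_m*(1-Vf) = 1.6*0.33 + 1.2*0.67 = 1.332 g/cm^3

1.332 g/cm^3


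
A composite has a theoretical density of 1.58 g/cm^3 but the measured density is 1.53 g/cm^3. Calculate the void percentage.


Void% = (rho_theo - rho_actual)/rho_theo * 100 = (1.58 - 1.53)/1.58 * 100 = 3.16%

3.16%


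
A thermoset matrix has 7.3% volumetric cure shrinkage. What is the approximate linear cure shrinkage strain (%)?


Linear shrinkage ≈ vol_shrink/3 = 7.3/3 = 2.433%

2.433%


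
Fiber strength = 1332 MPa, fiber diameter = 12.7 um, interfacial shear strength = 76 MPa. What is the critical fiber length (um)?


Lc = sigma_f * d / (2 * tau_i) = 1332 * 12.7 / (2 * 76) = 111.3 um

111.3 um


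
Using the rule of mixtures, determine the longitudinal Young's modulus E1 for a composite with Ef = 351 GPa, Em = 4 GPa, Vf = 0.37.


E1 = Ef*Vf + Em*(1-Vf) = 351*0.37 + 4*0.63 = 132.39 GPa

132.39 GPa


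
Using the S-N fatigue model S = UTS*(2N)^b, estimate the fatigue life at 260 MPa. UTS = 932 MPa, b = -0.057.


N = 0.5 * (S/UTS)^(1/b) = 0.5 * (260/932)^(1/-0.057) = 2.6671e+09 cycles

2.6671e+09 cycles


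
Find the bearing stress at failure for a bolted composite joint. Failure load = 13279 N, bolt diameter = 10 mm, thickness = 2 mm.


sigma_br = F/(d*h) = 13279/(10*2) = 664.0 MPa

664.0 MPa


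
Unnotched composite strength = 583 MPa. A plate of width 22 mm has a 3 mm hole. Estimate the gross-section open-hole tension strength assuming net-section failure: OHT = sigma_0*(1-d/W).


OHT = sigma_0*(1-d/W) = 583*(1-3/22) = 503.5 MPa

503.5 MPa


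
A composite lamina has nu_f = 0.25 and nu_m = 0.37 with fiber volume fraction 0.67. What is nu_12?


nu_12 = nu_f*Vf + nu_m*(1-Vf) = 0.25*0.67 + 0.37*0.33 = 0.2896

0.2896


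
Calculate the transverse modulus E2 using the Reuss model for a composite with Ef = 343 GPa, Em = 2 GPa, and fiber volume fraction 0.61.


1/E2 = Vf/Ef + (1-Vf)/Em = 0.61/343 + 0.39/2
E2 = 5.08 GPa

5.08 GPa


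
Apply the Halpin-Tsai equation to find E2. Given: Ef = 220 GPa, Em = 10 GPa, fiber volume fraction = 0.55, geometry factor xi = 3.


eta = (Ef/Em - 1)/(Ef/Em + xi) = (22.0 - 1)/(22.0 + 3) = 0.84
E2 = Em*(1+xi*eta*Vf)/(1-eta*Vf) = 44.35 GPa

44.35 GPa


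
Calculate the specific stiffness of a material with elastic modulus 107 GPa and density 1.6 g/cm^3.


Specific stiffness = E/rho = 107/1.6 = 66.9 GPa/(g/cm^3)

66.9 GPa/(g/cm^3)


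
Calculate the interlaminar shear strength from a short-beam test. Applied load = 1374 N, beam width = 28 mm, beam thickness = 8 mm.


ILSS = 3F/(4bh) = 3*1374/(4*28*8) = 4.6 MPa

4.6 MPa


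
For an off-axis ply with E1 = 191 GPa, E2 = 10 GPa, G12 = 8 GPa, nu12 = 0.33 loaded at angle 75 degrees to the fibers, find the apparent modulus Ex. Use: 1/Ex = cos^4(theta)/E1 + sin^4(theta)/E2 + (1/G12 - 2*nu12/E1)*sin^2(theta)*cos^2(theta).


cos^4(75) = 0.004487, sin^4(75) = 0.870513, sin^2(75)*cos^2(75) = 0.0625
1/G12 - 2*nu12/E1 = 1/8 - 2*0.33/191 = 0.121545 GPa^-1
1/Ex = 0.004487/191 + 0.870513/10 + 0.121545*0.0625 = 0.0946713 GPa^-1
Ex = 10.56 GPa

10.56 GPa


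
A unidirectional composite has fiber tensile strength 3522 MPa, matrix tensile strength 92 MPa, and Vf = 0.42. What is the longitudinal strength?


sigma_1 = sigma_f*Vf + sigma_m*(1-Vf) = 3522*0.42 + 92*0.58 = 1532.6 MPa

1532.6 MPa


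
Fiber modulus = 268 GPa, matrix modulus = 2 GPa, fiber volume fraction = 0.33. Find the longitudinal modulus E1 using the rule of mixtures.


E1 = Ef*Vf + Em*(1-Vf) = 268*0.33 + 2*0.67 = 89.78 GPa

89.78 GPa


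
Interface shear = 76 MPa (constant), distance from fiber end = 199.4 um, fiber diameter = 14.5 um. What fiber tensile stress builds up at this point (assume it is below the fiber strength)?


Force balance: sigma_f * (pi*d^2/4) = tau * (pi*d) * x  ->  sigma_f = 4 * tau * x / d
sigma_f = 4 * 76 * 199.4 / 14.5 = 4180.5 MPa

4180.5 MPa


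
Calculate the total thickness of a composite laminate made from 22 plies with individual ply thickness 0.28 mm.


h = n * t_ply = 22 * 0.28 = 6.16 mm

6.16 mm


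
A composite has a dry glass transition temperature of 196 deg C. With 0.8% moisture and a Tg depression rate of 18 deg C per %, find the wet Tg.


Tg_wet = Tg_dry - k*moisture = 196 - 18*0.8 = 181.6 deg C

181.6 deg C


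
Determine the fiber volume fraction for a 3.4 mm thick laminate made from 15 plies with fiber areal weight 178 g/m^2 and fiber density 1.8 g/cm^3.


Vf = n * FAW / (rho_f * h * 1000) = 15 * 178 / (1.8 * 3.4 * 1000) = 0.4363

0.4363


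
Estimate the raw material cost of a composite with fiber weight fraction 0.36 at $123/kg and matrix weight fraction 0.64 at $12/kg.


Cost = cost_f*Wf + cost_m*Wm = 123*0.36 + 12*0.64 = $51.96/kg

$51.96/kg


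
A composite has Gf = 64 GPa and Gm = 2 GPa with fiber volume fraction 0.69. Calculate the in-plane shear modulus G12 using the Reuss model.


1/G12 = Vf/Gf + (1-Vf)/Gm = 0.69/64 + 0.31/2
G12 = 6.03 GPa

6.03 GPa


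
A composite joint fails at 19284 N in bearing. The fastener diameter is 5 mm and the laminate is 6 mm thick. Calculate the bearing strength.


sigma_br = F/(d*h) = 19284/(5*6) = 642.8 MPa

642.8 MPa


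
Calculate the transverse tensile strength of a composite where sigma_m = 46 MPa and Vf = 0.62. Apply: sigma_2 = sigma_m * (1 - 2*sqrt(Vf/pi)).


factor = 1 - 2*sqrt(0.62/pi) = 0.1115
sigma_2 = 46 * 0.1115 = 5.13 MPa

5.13 MPa


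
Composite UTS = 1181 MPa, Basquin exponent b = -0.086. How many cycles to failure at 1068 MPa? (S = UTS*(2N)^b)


N = 0.5 * (S/UTS)^(1/b) = 0.5 * (1068/1181)^(1/-0.086) = 1.6101 cycles

1.6101 cycles


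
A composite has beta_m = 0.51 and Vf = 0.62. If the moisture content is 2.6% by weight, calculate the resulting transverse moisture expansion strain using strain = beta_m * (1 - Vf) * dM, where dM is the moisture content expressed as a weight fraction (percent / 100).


dM = 2.6/100 = 0.026
strain = beta_m * (1-Vf) * dM = 0.51 * 0.38 * 0.026 = 0.0050388

0.0050388


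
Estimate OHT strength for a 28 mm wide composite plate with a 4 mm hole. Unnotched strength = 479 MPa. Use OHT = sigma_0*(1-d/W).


OHT = sigma_0*(1-d/W) = 479*(1-4/28) = 410.6 MPa

410.6 MPa


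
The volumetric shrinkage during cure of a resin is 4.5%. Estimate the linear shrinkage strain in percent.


Linear shrinkage ≈ vol_shrink/3 = 4.5/3 = 1.5%

1.5%


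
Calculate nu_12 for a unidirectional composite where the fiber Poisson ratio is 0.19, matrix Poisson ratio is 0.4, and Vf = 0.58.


nu_12 = nu_f*Vf + nu_m*(1-Vf) = 0.19*0.58 + 0.4*0.42 = 0.2782

0.2782


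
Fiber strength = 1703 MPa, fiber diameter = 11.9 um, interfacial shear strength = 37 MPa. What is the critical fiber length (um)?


Lc = sigma_f * d / (2 * tau_i) = 1703 * 11.9 / (2 * 37) = 273.9 um

273.9 um


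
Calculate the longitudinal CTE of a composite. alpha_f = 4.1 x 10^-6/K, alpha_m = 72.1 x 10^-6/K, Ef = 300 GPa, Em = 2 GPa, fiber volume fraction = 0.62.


E1 = Ef*Vf + Em*(1-Vf) = 186.76
alpha_1 = (alpha_f*Ef*Vf + alpha_m*Em*(1-Vf))/E1 = 4.38 x 10^-6/K

4.38 x 10^-6/K


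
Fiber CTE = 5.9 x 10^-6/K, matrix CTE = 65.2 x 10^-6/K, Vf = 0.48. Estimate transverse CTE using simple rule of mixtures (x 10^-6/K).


alpha_2 = alpha_f*Vf + alpha_m*(1-Vf) = 5.9*0.48 + 65.2*0.52 = 36.7 x 10^-6/K

36.7 x 10^-6/K


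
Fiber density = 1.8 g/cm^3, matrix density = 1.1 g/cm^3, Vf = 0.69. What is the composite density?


rho_c = rho_f*Vf + rho_m*(1-Vf) = 1.8*0.69 + 1.1*0.31 = 1.583 g/cm^3

1.583 g/cm^3


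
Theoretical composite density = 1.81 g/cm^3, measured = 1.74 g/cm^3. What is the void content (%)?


Void% = (rho_theo - rho_actual)/rho_theo * 100 = (1.81 - 1.74)/1.81 * 100 = 3.87%

3.87%


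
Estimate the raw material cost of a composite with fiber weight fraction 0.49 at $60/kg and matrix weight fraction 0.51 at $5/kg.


Cost = cost_f*Wf + cost_m*Wm = 60*0.49 + 5*0.51 = $31.95/kg

$31.95/kg


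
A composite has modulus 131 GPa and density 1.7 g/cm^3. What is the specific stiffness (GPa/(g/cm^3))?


Specific stiffness = E/rho = 131/1.7 = 77.1 GPa/(g/cm^3)

77.1 GPa/(g/cm^3)


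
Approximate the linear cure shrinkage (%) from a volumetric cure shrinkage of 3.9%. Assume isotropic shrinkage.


Linear shrinkage ≈ vol_shrink/3 = 3.9/3 = 1.3%

1.3%


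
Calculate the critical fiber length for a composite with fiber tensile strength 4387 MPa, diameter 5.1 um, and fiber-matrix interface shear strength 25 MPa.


Lc = sigma_f * d / (2 * tau_i) = 4387 * 5.1 / (2 * 25) = 447.5 um

447.5 um


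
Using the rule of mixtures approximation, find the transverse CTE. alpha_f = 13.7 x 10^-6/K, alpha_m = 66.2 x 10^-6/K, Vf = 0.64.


alpha_2 = alpha_f*Vf + alpha_m*(1-Vf) = 13.7*0.64 + 66.2*0.36 = 32.6 x 10^-6/K

32.6 x 10^-6/K


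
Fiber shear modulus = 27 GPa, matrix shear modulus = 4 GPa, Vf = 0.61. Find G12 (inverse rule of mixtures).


1/G12 = Vf/Gf + (1-Vf)/Gm = 0.61/27 + 0.39/4
G12 = 8.33 GPa

8.33 GPa


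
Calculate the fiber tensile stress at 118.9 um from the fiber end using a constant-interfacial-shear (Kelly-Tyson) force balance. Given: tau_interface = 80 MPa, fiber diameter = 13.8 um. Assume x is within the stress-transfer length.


Force balance: sigma_f * (pi*d^2/4) = tau * (pi*d) * x  ->  sigma_f = 4 * tau * x / d
sigma_f = 4 * 80 * 118.9 / 13.8 = 2757.1 MPa

2757.1 MPa


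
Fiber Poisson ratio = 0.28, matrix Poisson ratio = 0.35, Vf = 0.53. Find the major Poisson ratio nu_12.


nu_12 = nu_f*Vf + nu_m*(1-Vf) = 0.28*0.53 + 0.35*0.47 = 0.3129

0.3129


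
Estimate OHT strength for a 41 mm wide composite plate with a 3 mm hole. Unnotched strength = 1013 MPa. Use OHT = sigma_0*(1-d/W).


OHT = sigma_0*(1-d/W) = 1013*(1-3/41) = 938.9 MPa

938.9 MPa


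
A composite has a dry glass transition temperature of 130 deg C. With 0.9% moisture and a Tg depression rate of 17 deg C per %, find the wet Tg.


Tg_wet = Tg_dry - k*moisture = 130 - 17*0.9 = 114.7 deg C

114.7 deg C


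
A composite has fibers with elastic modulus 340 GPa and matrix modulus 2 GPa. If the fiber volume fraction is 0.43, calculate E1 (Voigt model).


E1 = Ef*Vf + Em*(1-Vf) = 340*0.43 + 2*0.57 = 147.34 GPa

147.34 GPa


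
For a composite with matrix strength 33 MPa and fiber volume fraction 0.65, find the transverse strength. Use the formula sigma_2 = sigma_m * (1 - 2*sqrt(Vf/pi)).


factor = 1 - 2*sqrt(0.65/pi) = 0.0903
sigma_2 = 33 * 0.0903 = 2.98 MPa

2.98 MPa


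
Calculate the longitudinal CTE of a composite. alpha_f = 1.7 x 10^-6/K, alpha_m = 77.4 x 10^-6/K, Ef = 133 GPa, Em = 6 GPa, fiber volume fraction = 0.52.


E1 = Ef*Vf + Em*(1-Vf) = 72.04
alpha_1 = (alpha_f*Ef*Vf + alpha_m*Em*(1-Vf))/E1 = 4.73 x 10^-6/K

4.73 x 10^-6/K


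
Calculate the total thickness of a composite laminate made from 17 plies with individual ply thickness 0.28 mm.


h = n * t_ply = 17 * 0.28 = 4.76 mm

4.76 mm


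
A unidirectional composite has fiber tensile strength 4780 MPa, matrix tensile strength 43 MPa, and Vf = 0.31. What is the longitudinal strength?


sigma_1 = sigma_f*Vf + sigma_m*(1-Vf) = 4780*0.31 + 43*0.69 = 1511.5 MPa

1511.5 MPa


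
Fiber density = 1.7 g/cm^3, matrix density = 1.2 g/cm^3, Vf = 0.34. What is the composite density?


rho_c = rho_f*Vf + rho_m*(1-Vf) = 1.7*0.34 + 1.2*0.66 = 1.37 g/cm^3

1.37 g/cm^3


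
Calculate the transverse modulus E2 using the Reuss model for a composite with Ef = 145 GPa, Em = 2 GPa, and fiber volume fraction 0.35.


1/E2 = Vf/Ef + (1-Vf)/Em = 0.35/145 + 0.65/2
E2 = 3.05 GPa

3.05 GPa


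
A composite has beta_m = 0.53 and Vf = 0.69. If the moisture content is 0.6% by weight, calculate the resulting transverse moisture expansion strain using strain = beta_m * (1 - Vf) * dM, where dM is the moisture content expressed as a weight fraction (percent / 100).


dM = 0.6/100 = 0.006
strain = beta_m * (1-Vf) * dM = 0.53 * 0.31 * 0.006 = 0.0009858

0.0009858


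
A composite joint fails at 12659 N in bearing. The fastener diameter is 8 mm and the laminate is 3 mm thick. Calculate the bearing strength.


sigma_br = F/(d*h) = 12659/(8*3) = 527.5 MPa

527.5 MPa


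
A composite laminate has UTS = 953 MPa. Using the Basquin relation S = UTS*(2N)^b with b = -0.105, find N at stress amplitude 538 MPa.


N = 0.5 * (S/UTS)^(1/b) = 0.5 * (538/953)^(1/-0.105) = 115.8332 cycles

115.8332 cycles


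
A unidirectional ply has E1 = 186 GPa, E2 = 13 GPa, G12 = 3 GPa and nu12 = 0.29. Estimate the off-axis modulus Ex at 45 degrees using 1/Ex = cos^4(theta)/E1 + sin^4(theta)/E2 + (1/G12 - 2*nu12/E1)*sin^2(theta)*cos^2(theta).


cos^4(45) = 0.25, sin^4(45) = 0.25, sin^2(45)*cos^2(45) = 0.25
1/G12 - 2*nu12/E1 = 1/3 - 2*0.29/186 = 0.330215 GPa^-1
1/Ex = 0.25/186 + 0.25/13 + 0.330215*0.25 = 0.1031286 GPa^-1
Ex = 9.7 GPa

9.7 GPa


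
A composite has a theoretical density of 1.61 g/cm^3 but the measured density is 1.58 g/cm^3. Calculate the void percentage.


Void% = (rho_theo - rho_actual)/rho_theo * 100 = (1.61 - 1.58)/1.61 * 100 = 1.86%

1.86%


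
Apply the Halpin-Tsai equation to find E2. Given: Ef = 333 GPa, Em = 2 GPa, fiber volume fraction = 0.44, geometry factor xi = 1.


eta = (Ef/Em - 1)/(Ef/Em + xi) = (166.5 - 1)/(166.5 + 1) = 0.9881
E2 = Em*(1+xi*eta*Vf)/(1-eta*Vf) = 5.08 GPa

5.08 GPa


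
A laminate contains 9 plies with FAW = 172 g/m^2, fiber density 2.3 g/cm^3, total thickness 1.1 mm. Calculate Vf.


Vf = n * FAW / (rho_f * h * 1000) = 9 * 172 / (2.3 * 1.1 * 1000) = 0.6119

0.6119


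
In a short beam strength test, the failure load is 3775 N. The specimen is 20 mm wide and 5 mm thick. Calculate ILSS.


ILSS = 3F/(4bh) = 3*3775/(4*20*5) = 28.31 MPa

28.31 MPa


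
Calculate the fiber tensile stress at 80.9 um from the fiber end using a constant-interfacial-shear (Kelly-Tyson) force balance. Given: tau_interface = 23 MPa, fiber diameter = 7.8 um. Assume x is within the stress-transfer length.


Force balance: sigma_f * (pi*d^2/4) = tau * (pi*d) * x  ->  sigma_f = 4 * tau * x / d
sigma_f = 4 * 23 * 80.9 / 7.8 = 954.2 MPa

954.2 MPa


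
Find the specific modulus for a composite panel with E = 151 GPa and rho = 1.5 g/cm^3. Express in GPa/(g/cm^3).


Specific stiffness = E/rho = 151/1.5 = 100.7 GPa/(g/cm^3)

100.7 GPa/(g/cm^3)


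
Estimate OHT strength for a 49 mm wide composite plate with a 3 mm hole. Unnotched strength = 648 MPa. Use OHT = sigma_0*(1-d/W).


OHT = sigma_0*(1-d/W) = 648*(1-3/49) = 608.3 MPa

608.3 MPa


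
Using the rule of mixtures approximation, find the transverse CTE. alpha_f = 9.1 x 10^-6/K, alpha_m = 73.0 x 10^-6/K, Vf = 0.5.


alpha_2 = alpha_f*Vf + alpha_m*(1-Vf) = 9.1*0.5 + 73.0*0.5 = 41.1 x 10^-6/K

41.1 x 10^-6/K


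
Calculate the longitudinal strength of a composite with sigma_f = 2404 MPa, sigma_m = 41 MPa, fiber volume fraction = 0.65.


sigma_1 = sigma_f*Vf + sigma_m*(1-Vf) = 2404*0.65 + 41*0.35 = 1577.0 MPa

1577.0 MPa


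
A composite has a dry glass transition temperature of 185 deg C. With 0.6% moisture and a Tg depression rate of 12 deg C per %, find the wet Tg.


Tg_wet = Tg_dry - k*moisture = 185 - 12*0.6 = 177.8 deg C

177.8 deg C


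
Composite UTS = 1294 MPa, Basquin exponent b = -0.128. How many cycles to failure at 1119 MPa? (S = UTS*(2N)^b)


N = 0.5 * (S/UTS)^(1/b) = 0.5 * (1119/1294)^(1/-0.128) = 1.5559 cycles

1.5559 cycles


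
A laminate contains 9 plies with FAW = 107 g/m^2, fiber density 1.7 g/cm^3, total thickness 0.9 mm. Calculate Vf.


Vf = n * FAW / (rho_f * h * 1000) = 9 * 107 / (1.7 * 0.9 * 1000) = 0.6294

0.6294


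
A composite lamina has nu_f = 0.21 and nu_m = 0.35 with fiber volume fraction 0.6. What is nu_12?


nu_12 = nu_f*Vf + nu_m*(1-Vf) = 0.21*0.6 + 0.35*0.4 = 0.266

0.266


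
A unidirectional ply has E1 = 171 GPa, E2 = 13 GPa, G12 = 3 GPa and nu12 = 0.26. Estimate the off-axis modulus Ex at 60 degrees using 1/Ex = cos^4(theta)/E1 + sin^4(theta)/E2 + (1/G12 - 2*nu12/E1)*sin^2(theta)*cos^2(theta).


cos^4(60) = 0.0625, sin^4(60) = 0.5625, sin^2(60)*cos^2(60) = 0.1875
1/G12 - 2*nu12/E1 = 1/3 - 2*0.26/171 = 0.330292 GPa^-1
1/Ex = 0.0625/171 + 0.5625/13 + 0.330292*0.1875 = 0.1055646 GPa^-1
Ex = 9.47 GPa

9.47 GPa


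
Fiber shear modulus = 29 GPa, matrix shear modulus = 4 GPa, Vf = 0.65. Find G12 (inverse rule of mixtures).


1/G12 = Vf/Gf + (1-Vf)/Gm = 0.65/29 + 0.35/4
G12 = 9.1 GPa

9.1 GPa


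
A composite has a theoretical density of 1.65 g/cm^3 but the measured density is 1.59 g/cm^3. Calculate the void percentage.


Void% = (rho_theo - rho_actual)/rho_theo * 100 = (1.65 - 1.59)/1.65 * 100 = 3.64%

3.64%


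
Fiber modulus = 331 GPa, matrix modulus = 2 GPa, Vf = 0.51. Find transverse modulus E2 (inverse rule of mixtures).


1/E2 = Vf/Ef + (1-Vf)/Em = 0.51/331 + 0.49/2
E2 = 4.06 GPa

4.06 GPa


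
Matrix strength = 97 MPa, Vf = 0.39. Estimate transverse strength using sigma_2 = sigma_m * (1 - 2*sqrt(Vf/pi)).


factor = 1 - 2*sqrt(0.39/pi) = 0.2953
sigma_2 = 97 * 0.2953 = 28.65 MPa

28.65 MPa


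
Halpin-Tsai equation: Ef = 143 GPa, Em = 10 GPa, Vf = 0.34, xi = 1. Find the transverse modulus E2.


eta = (Ef/Em - 1)/(Ef/Em + xi) = (14.3 - 1)/(14.3 + 1) = 0.8693
E2 = Em*(1+xi*eta*Vf)/(1-eta*Vf) = 18.39 GPa

18.39 GPa


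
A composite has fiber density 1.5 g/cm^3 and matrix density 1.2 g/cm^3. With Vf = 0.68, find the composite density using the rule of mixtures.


rho_c = rho_f*Vf + rho_m*(1-Vf) = 1.5*0.68 + 1.2*0.32 = 1.404 g/cm^3

1.404 g/cm^3


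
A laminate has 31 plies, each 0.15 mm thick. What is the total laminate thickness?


h = n * t_ply = 31 * 0.15 = 4.65 mm

4.65 mm


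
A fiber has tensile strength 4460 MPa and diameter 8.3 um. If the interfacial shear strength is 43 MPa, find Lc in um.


Lc = sigma_f * d / (2 * tau_i) = 4460 * 8.3 / (2 * 43) = 430.4 um

430.4 um


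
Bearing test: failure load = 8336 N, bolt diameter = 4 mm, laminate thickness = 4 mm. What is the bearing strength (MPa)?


sigma_br = F/(d*h) = 8336/(4*4) = 521.0 MPa

521.0 MPa


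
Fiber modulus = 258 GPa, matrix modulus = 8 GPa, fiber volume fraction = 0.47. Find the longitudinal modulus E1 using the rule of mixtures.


E1 = Ef*Vf + Em*(1-Vf) = 258*0.47 + 8*0.53 = 125.5 GPa

125.5 GPa


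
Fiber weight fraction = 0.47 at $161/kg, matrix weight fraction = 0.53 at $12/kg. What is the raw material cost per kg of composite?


Cost = cost_f*Wf + cost_m*Wm = 161*0.47 + 12*0.53 = $82.03/kg

$82.03/kg


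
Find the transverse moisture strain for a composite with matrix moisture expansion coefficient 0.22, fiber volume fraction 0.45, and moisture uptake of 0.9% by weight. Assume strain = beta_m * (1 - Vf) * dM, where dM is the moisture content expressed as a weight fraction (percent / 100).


dM = 0.9/100 = 0.009
strain = beta_m * (1-Vf) * dM = 0.22 * 0.55 * 0.009 = 0.001089

0.001089


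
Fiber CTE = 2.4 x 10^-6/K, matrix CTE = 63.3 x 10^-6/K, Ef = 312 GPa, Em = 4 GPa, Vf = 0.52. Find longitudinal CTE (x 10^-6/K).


E1 = Ef*Vf + Em*(1-Vf) = 164.16
alpha_1 = (alpha_f*Ef*Vf + alpha_m*Em*(1-Vf))/E1 = 3.11 x 10^-6/K

3.11 x 10^-6/K


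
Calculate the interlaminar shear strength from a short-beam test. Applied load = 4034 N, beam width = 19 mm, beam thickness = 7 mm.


ILSS = 3F/(4bh) = 3*4034/(4*19*7) = 22.75 MPa

22.75 MPa


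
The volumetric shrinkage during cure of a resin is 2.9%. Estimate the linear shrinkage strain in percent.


Linear shrinkage ≈ vol_shrink/3 = 2.9/3 = 0.967%

0.967%


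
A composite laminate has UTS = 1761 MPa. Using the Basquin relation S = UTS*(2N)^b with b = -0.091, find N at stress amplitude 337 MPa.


N = 0.5 * (S/UTS)^(1/b) = 0.5 * (337/1761)^(1/-0.091) = 3.8950e+07 cycles

3.8950e+07 cycles


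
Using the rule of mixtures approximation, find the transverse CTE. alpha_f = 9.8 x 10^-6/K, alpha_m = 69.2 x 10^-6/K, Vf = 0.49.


alpha_2 = alpha_f*Vf + alpha_m*(1-Vf) = 9.8*0.49 + 69.2*0.51 = 40.1 x 10^-6/K

40.1 x 10^-6/K


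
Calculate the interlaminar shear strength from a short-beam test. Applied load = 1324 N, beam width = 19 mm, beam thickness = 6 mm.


ILSS = 3F/(4bh) = 3*1324/(4*19*6) = 8.71 MPa

8.71 MPa


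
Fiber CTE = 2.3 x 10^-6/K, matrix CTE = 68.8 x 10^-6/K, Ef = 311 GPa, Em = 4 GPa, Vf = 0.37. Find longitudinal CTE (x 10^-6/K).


E1 = Ef*Vf + Em*(1-Vf) = 117.59
alpha_1 = (alpha_f*Ef*Vf + alpha_m*Em*(1-Vf))/E1 = 3.73 x 10^-6/K

3.73 x 10^-6/K


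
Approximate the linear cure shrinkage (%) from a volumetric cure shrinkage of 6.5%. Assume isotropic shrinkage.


Linear shrinkage ≈ vol_shrink/3 = 6.5/3 = 2.167%

2.167%


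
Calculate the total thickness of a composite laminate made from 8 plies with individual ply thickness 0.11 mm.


h = n * t_ply = 8 * 0.11 = 0.88 mm

0.88 mm


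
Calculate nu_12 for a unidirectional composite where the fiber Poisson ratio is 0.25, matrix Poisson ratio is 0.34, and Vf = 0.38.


nu_12 = nu_f*Vf + nu_m*(1-Vf) = 0.25*0.38 + 0.34*0.62 = 0.3058

0.3058


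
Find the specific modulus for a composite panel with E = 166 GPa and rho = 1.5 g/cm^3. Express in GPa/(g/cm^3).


Specific stiffness = E/rho = 166/1.5 = 110.7 GPa/(g/cm^3)

110.7 GPa/(g/cm^3)


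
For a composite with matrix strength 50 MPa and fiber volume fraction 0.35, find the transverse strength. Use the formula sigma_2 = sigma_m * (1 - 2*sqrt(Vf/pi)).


factor = 1 - 2*sqrt(0.35/pi) = 0.3324
sigma_2 = 50 * 0.3324 = 16.62 MPa

16.62 MPa


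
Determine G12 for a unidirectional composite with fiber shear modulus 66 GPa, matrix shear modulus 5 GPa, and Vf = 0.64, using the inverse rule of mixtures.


1/G12 = Vf/Gf + (1-Vf)/Gm = 0.64/66 + 0.36/5
G12 = 12.24 GPa

12.24 GPa


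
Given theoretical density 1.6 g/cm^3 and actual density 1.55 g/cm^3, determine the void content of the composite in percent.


Void% = (rho_theo - rho_actual)/rho_theo * 100 = (1.6 - 1.55)/1.6 * 100 = 3.13%

3.13%


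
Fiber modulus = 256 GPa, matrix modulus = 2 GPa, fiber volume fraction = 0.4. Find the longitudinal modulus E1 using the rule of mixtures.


E1 = Ef*Vf + Em*(1-Vf) = 256*0.4 + 2*0.6 = 103.6 GPa

103.6 GPa


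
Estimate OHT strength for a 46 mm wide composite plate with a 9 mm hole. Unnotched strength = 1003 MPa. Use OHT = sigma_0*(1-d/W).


OHT = sigma_0*(1-d/W) = 1003*(1-9/46) = 806.8 MPa

806.8 MPa


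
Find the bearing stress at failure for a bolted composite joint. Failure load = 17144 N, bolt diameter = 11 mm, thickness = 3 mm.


sigma_br = F/(d*h) = 17144/(11*3) = 519.5 MPa

519.5 MPa
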